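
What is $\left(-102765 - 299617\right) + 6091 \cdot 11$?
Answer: $-335381$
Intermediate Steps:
$\left(-102765 - 299617\right) + 6091 \cdot 11 = -402382 + 67001 = -335381$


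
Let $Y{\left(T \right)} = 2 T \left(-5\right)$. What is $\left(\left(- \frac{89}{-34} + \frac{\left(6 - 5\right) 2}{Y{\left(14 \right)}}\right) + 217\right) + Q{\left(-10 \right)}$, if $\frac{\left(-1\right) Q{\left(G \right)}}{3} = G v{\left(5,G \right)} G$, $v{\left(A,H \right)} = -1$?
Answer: $\frac{309164}{595} \approx 519.6$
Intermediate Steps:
$Y{\left(T \right)} = - 10 T$
$Q{\left(G \right)} = 3 G^{2}$ ($Q{\left(G \right)} = - 3 G \left(-1\right) G = - 3 - G G = - 3 \left(- G^{2}\right) = 3 G^{2}$)
$\left(\left(- \frac{89}{-34} + \frac{\left(6 - 5\right) 2}{Y{\left(14 \right)}}\right) + 217\right) + Q{\left(-10 \right)} = \left(\left(- \frac{89}{-34} + \frac{\left(6 - 5\right) 2}{\left(-10\right) 14}\right) + 217\right) + 3 \left(-10\right)^{2} = \left(\left(\left(-89\right) \left(- \frac{1}{34}\right) + \frac{1 \cdot 2}{-140}\right) + 217\right) + 3 \cdot 100 = \left(\left(\frac{89}{34} + 2 \left(- \frac{1}{140}\right)\right) + 217\right) + 300 = \left(\left(\frac{89}{34} - \frac{1}{70}\right) + 217\right) + 300 = \left(\frac{1549}{595} + 217\right) + 300 = \frac{130664}{595} + 300 = \frac{309164}{595}$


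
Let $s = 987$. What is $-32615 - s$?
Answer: $-33602$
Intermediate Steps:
$-32615 - s = -32615 - 987 = -33602$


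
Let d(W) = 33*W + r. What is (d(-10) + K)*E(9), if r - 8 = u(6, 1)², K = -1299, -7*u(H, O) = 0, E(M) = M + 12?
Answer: -34041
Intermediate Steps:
E(M) = 12 + M
u(H, O) = 0 (u(H, O) = -⅐*0 = 0)
r = 8 (r = 8 + 0² = 8 + 0 = 8)
d(W) = 8 + 33*W (d(W) = 33*W + 8 = 8 + 33*W)
(d(-10) + K)*E(9) = ((8 + 33*(-10)) - 1299)*(12 + 9) = ((8 - 330) - 1299)*21 = (-322 - 1299)*21 = -1621*21 = -34041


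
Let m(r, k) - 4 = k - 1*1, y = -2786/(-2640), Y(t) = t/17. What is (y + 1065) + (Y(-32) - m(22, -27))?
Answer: 24418601/22440 ≈ 1088.2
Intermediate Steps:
Y(t) = t/17 (Y(t) = t*(1/17) = t/17)
y = 1393/1320 (y = -2786*(-1/2640) = 1393/1320 ≈ 1.0553)
m(r, k) = 3 + k (m(r, k) = 4 + (k - 1*1) = 4 + (k - 1) = 4 + (-1 + k) = 3 + k)
(y + 1065) + (Y(-32) - m(22, -27)) = (1393/1320 + 1065) + ((1/17)*(-32) - (3 - 27)) = 1407193/1320 + (-32/17 - 1*(-24)) = 1407193/1320 + (-32/17 + 24) = 1407193/1320 + 376/17 = 24418601/22440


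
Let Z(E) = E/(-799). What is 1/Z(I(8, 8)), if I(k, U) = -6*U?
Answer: 799/48 ≈ 16.646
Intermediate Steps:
Z(E) = -E/799 (Z(E) = E*(-1/799) = -E/799)
1/Z(I(8, 8)) = 1/(-(-6)*8/799) = 1/(-1/799*(-48)) = 1/(48/799) = 799/48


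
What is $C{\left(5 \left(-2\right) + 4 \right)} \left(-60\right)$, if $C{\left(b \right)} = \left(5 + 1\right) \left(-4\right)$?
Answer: $1440$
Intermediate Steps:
$C{\left(b \right)} = -24$ ($C{\left(b \right)} = 6 \left(-4\right) = -24$)
$C{\left(5 \left(-2\right) + 4 \right)} \left(-60\right) = \left(-24\right) \left(-60\right) = 1440$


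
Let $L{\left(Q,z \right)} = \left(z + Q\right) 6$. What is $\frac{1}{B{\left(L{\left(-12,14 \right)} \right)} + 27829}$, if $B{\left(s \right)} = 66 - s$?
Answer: $\frac{1}{27883} \approx 3.5864 \cdot 10^{-5}$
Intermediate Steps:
$L{\left(Q,z \right)} = 6 Q + 6 z$ ($L{\left(Q,z \right)} = \left(Q + z\right) 6 = 6 Q + 6 z$)
$\frac{1}{B{\left(L{\left(-12,14 \right)} \right)} + 27829} = \frac{1}{\left(66 - \left(6 \left(-12\right) + 6 \cdot 14\right)\right) + 27829} = \frac{1}{\left(66 - \left(-72 + 84\right)\right) + 27829} = \frac{1}{\left(66 - 12\right) + 27829} = \frac{1}{54 + 27829} = \frac{1}{27883}$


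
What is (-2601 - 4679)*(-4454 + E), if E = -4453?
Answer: 64842960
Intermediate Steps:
(-2601 - 4679)*(-4454 + E) = (-2601 - 4679)*(-4454 - 4453) = -7280*(-8907) = 64842960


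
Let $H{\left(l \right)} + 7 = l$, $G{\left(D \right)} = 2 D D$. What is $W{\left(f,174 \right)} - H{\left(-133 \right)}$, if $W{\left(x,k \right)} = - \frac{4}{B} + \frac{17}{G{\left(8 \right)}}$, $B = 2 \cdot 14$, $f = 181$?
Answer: $\frac{125431}{896} \approx 139.99$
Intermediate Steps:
$G{\left(D \right)} = 2 D^{2}$
$H{\left(l \right)} = -7 + l$
$B = 28$
$W{\left(x,k \right)} = - \frac{9}{896}$ ($W{\left(x,k \right)} = - \frac{4}{28} + \frac{17}{2 \cdot 8^{2}} = \left(-4\right) \frac{1}{28} + \frac{17}{2 \cdot 64} = - \frac{1}{7} + \frac{17}{128} = - \frac{9}{896}$)
$W{\left(f,174 \right)} - H{\left(-133 \right)} = - \frac{9}{896} - \left(-7 - 133\right) = - \frac{9}{896} - -140 = - \frac{9}{896} + 140 = \frac{125431}{896}$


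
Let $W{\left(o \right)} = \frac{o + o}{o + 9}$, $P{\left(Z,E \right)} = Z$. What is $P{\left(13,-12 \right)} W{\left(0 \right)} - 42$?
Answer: $-42$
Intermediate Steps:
$W{\left(o \right)} = \frac{2 o}{9 + o}$
$P{\left(13,-12 \right)} W{\left(0 \right)} - 42 = 13 \cdot 2 \cdot 0 \frac{1}{9 + 0} - 42 = 13 \cdot 2 \cdot 0 \cdot \frac{1}{9} - 42 = 13 \cdot 0 - 42 = 0 - 42 = -42$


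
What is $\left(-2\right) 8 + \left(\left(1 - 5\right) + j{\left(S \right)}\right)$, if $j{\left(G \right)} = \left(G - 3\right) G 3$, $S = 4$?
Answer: $-8$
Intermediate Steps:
$j{\left(G \right)} = 3 G \left(-3 + G\right)$ ($j{\left(G \right)} = \left(-3 + G\right) G 3 = G \left(-3 + G\right) 3 = 3 G \left(-3 + G\right)$)
$\left(-2\right) 8 + \left(\left(1 - 5\right) + j{\left(S \right)}\right) = \left(-2\right) 8 + \left(\left(1 - 5\right) + 3 \cdot 4 \left(-3 + 4\right)\right) = -16 - \left(4 - 12\right) = -16 + \left(-4 + 12\right) = -16 + 8 = -8$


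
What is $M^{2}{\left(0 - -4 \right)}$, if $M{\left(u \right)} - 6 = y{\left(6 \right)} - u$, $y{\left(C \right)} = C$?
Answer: $64$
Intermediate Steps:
$M{\left(u \right)} = 12 - u$ ($M{\left(u \right)} = 6 - \left(-6 + u\right) = 12 - u$)
$M^{2}{\left(0 - -4 \right)} = \left(12 - \left(0 - -4\right)\right)^{2} = \left(12 - \left(0 + 4\right)\right)^{2} = \left(12 - 4\right)^{2} = 8^{2} = 64$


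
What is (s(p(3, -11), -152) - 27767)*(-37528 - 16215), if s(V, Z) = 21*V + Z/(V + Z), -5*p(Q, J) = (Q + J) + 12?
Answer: 1425940393197/955 ≈ 1.4931e+9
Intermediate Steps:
p(Q, J) = -12/5 - J/5 - Q/5 (p(Q, J) = -((Q + J) + 12)/5 = -((J + Q) + 12)/5 = -(12 + J + Q)/5 = -12/5 - J/5 - Q/5)
s(V, Z) = 21*V + Z/(V + Z)
(s(p(3, -11), -152) - 27767)*(-37528 - 16215) = ((-152 + 21*(-12/5 - ⅕*(-11) - ⅕*3)² + 21*(-12/5 - ⅕*(-11) - ⅕*3)*(-152))/((-12/5 - ⅕*(-11) - ⅕*3) - 152) - 27767)*(-37528 - 16215) = ((-152 + 21*(-12/5 + 11/5 - ⅗)² + 21*(-12/5 + 11/5 - ⅗)*(-152))/((-12/5 + 11/5 - ⅗) - 152) - 27767)*(-53743) = ((-152 + 21*(-⅘)² + 21*(-⅘)*(-152))/(-⅘ - 152) - 27767)*(-53743) = ((-152 + 21*(16/25) + 12768/5)/(-764/5) - 27767)*(-53743) = (-5*(-152 + 336/25 + 12768/5)/764 - 27767)*(-53743) = (-5/764*60376/25 - 27767)*(-53743) = (-15094/955 - 27767)*(-53743) = -26532579/955*(-53743) = 1425940393197/955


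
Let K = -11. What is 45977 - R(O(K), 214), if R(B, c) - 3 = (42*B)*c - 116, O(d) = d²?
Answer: -1041458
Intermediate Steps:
R(B, c) = -113 + 42*B*c (R(B, c) = 3 + ((42*B)*c - 116) = 3 + (42*B*c - 116) = 3 + (-116 + 42*B*c) = -113 + 42*B*c)
45977 - R(O(K), 214) = 45977 - (-113 + 42*(-11)²*214) = 45977 - (-113 + 42*121*214) = 45977 - (-113 + 1087548) = 45977 - 1*1087435 = 45977 - 1087435 = -1041458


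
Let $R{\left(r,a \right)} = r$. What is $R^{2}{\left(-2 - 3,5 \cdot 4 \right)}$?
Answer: $25$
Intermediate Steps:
$R^{2}{\left(-2 - 3,5 \cdot 4 \right)} = \left(-2 - 3\right)^{2} = \left(-5\right)^{2} = 25$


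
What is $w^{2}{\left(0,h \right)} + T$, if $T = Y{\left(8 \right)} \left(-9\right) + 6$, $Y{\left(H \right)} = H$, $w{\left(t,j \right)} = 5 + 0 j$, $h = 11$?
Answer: $-41$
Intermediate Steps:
$w{\left(t,j \right)} = 5$ ($w{\left(t,j \right)} = 5 + 0 = 5$)
$T = -66$ ($T = 8 \left(-9\right) + 6 = -72 + 6 = -66$)
$w^{2}{\left(0,h \right)} + T = 5^{2} - 66 = 25 - 66 = -41$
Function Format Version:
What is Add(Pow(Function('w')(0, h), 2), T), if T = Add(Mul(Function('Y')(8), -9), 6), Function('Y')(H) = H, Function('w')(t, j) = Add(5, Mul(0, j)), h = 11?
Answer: -41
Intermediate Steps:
Function('w')(t, j) = 5 (Function('w')(t, j) = Add(5, 0) = 5)
T = -66 (T = Add(Mul(8, -9), 6) = Add(-72, 6) = -66)
Add(Pow(Function('w')(0, h), 2), T) = Add(Pow(5, 2), -66) = Add(25, -66) = -41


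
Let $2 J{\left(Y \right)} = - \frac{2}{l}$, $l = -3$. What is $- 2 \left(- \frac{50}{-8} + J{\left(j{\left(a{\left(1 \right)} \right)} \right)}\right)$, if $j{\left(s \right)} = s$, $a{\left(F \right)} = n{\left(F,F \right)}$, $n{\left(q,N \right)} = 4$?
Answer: $- \frac{79}{6} \approx -13.167$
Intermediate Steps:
$a{\left(F \right)} = 4$
$J{\left(Y \right)} = \frac{1}{3}$ ($J{\left(Y \right)} = \frac{\left(-2\right) \frac{1}{-3}}{2} = \frac{\left(-2\right) \left(- \frac{1}{3}\right)}{2} = \frac{1}{2} \cdot \frac{2}{3} = \frac{1}{3}$)
$- 2 \left(- \frac{50}{-8} + J{\left(j{\left(a{\left(1 \right)} \right)} \right)}\right) = - 2 \left(- \frac{50}{-8} + \frac{1}{3}\right) = - 2 \left(\left(-50\right) \left(- \frac{1}{8}\right) + \frac{1}{3}\right) = - 2 \left(\frac{25}{4} + \frac{1}{3}\right) = \left(-2\right) \frac{79}{12} = - \frac{79}{6}$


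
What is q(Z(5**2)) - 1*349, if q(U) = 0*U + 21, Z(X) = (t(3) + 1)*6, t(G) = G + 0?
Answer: -328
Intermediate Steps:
t(G) = G
Z(X) = 24 (Z(X) = (3 + 1)*6 = 4*6 = 24)
q(U) = 21 (q(U) = 0 + 21 = 21)
q(Z(5**2)) - 1*349 = 21 - 1*349 = 21 - 349 = -328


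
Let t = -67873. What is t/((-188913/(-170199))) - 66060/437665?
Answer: -337058807594349/5512040543 ≈ -61150.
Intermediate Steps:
t/((-188913/(-170199))) - 66060/437665 = -67873/((-188913/(-170199))) - 66060/437665 = -67873/((-188913*(-1/170199))) - 66060*1/437665 = -67873/62971/56733 - 13212/87533 = -67873*56733/62971 - 13212/87533 = -3850638909/62971 - 13212/87533 = -337058807594349/5512040543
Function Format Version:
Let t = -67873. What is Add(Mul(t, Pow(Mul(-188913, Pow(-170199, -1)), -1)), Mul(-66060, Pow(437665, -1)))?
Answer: Rational(-337058807594349, 5512040543) ≈ -61150.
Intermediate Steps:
Add(Mul(t, Pow(Mul(-188913, Pow(-170199, -1)), -1)), Mul(-66060, Pow(437665, -1))) = Add(Mul(-67873, Pow(Mul(-188913, Pow(-170199, -1)), -1)), Mul(-66060, Pow(437665, -1))) = Add(Mul(-67873, Pow(Mul(-188913, Rational(-1, 170199)), -1)), Mul(-66060, Rational(1, 437665))) = Add(Mul(-67873, Pow(Rational(62971, 56733), -1)), Rational(-13212, 87533)) = Add(Mul(-67873, Rational(56733, 62971)), Rational(-13212, 87533)) = Add(Rational(-3850638909, 62971), Rational(-13212, 87533)) = Rational(-337058807594349, 5512040543)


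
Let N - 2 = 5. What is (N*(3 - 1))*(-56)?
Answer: -784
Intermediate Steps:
N = 7 (N = 2 + 5 = 7)
(N*(3 - 1))*(-56) = (7*(3 - 1))*(-56) = (7*2)*(-56) = 14*(-56) = -784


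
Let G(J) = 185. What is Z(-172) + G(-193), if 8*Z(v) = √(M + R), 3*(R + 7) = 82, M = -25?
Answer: 185 + I*√42/24 ≈ 185.0 + 0.27003*I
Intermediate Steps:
R = 61/3 (R = -7 + (⅓)*82 = -7 + 82/3 = 61/3 ≈ 20.333)
Z(v) = I*√42/24 (Z(v) = √(-25 + 61/3)/8 = √(-14/3)/8 = (I*√42/3)/8 = I*√42/24)
Z(-172) + G(-193) = I*√42/24 + 185 = 185 + I*√42/24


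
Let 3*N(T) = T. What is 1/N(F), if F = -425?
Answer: -3/425 ≈ -0.0070588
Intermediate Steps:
N(T) = T/3
1/N(F) = 1/((⅓)*(-425)) = 1/(-425/3) = -3/425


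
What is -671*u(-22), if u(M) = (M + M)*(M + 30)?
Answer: 236192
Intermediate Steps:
u(M) = 2*M*(30 + M) (u(M) = (2*M)*(30 + M) = 2*M*(30 + M))
-671*u(-22) = -1342*(-22)*(30 - 22) = -1342*(-22)*8 = -671*(-352) = 236192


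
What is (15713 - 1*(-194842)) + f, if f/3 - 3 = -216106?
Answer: -437754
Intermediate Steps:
f = -648309 (f = 9 + 3*(-216106) = 9 - 648318 = -648309)
(15713 - 1*(-194842)) + f = (15713 - 1*(-194842)) - 648309 = (15713 + 194842) - 648309 = 210555 - 648309 = -437754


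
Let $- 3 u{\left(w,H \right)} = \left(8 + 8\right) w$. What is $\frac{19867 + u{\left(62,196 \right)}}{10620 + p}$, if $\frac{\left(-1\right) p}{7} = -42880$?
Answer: $\frac{58609}{932340} \approx 0.062862$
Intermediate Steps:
$p = 300160$ ($p = \left(-7\right) \left(-42880\right) = 300160$)
$u{\left(w,H \right)} = - \frac{16 w}{3}$ ($u{\left(w,H \right)} = - \frac{\left(8 + 8\right) w}{3} = - \frac{16 w}{3}$)
$\frac{19867 + u{\left(62,196 \right)}}{10620 + p} = \frac{19867 - \frac{992}{3}}{10620 + 300160} = \frac{19867 - \frac{992}{3}}{310780} = \frac{58609}{3} \cdot \frac{1}{310780} = \frac{58609}{932340}$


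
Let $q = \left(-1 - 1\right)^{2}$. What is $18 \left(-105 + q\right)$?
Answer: $-1818$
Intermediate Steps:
$q = 4$ ($q = \left(-2\right)^{2} = 4$)
$18 \left(-105 + q\right) = 18 \left(-105 + 4\right) = 18 \left(-101\right) = -1818$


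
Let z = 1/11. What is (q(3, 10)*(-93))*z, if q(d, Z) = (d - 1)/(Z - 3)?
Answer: -186/77 ≈ -2.4156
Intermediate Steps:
q(d, Z) = (-1 + d)/(-3 + Z)
z = 1/11 ≈ 0.090909
(q(3, 10)*(-93))*z = (((-1 + 3)/(-3 + 10))*(-93))*(1/11) = ((2/7)*(-93))*(1/11) = -186/7*1/11 = -186/77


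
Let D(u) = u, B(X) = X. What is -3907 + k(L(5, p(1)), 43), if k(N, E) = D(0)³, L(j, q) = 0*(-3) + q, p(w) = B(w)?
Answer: -3907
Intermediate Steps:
p(w) = w
L(j, q) = q (L(j, q) = 0 + q = q)
k(N, E) = 0 (k(N, E) = 0³ = 0)
-3907 + k(L(5, p(1)), 43) = -3907 + 0 = -3907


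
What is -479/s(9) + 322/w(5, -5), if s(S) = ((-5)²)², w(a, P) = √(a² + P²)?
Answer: -479/625 + 161*√2/5 ≈ 44.771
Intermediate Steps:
w(a, P) = √(P² + a²)
s(S) = 625 (s(S) = 25² = 625)
-479/s(9) + 322/w(5, -5) = -479/625 + 322/(√((-5)² + 5²)) = -479*1/625 + 322/(√(25 + 25)) = -479/625 + 322/(√50) = -479/625 + 322/((5*√2)) = -479/625 + 322*(√2/10) = -479/625 + 161*√2/5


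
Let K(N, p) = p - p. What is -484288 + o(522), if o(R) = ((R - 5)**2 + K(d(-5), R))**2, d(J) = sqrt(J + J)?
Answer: 71442925233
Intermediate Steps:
d(J) = sqrt(2)*sqrt(J) (d(J) = sqrt(2*J) = sqrt(2)*sqrt(J))
K(N, p) = 0
o(R) = (-5 + R)**4 (o(R) = ((R - 5)**2 + 0)**2 = ((-5 + R)**2 + 0)**2 = ((-5 + R)**2)**2 = (-5 + R)**4)
-484288 + o(522) = -484288 + (-5 + 522)**4 = -484288 + 517**4 = -484288 + 71443409521 = 71442925233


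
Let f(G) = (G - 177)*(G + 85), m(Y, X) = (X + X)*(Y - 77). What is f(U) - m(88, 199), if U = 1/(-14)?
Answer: -3805619/196 ≈ -19416.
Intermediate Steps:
m(Y, X) = 2*X*(-77 + Y) (m(Y, X) = (2*X)*(-77 + Y) = 2*X*(-77 + Y))
U = -1/14 ≈ -0.071429
f(G) = (-177 + G)*(85 + G)
f(U) - m(88, 199) = (-15045 + (-1/14)**2 - 92*(-1/14)) - 2*199*(-77 + 88) = (-15045 + 1/196 + 46/7) - 2*199*11 = -2947531/196 - 1*4378 = -2947531/196 - 4378 = -3805619/196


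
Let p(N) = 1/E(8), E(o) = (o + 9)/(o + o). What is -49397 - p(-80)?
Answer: -839765/17 ≈ -49398.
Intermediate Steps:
E(o) = (9 + o)/(2*o) (E(o) = (9 + o)/((2*o)) = (9 + o)*(1/(2*o)) = (9 + o)/(2*o))
p(N) = 16/17 (p(N) = 1/((1/2)*(9 + 8)/8) = 1/((1/2)*(1/8)*17) = 1/(17/16) = 16/17)
-49397 - p(-80) = -49397 - 1*16/17 = -49397 - 16/17 = -839765/17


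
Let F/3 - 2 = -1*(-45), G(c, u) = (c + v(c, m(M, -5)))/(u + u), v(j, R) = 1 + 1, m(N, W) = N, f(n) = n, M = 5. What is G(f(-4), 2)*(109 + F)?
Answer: -125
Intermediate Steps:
v(j, R) = 2
G(c, u) = (2 + c)/(2*u) (G(c, u) = (c + 2)/(u + u) = (2 + c)/((2*u)) = (2 + c)*(1/(2*u)) = (2 + c)/(2*u))
F = 141 (F = 6 + 3*(-1*(-45)) = 6 + 3*45 = 6 + 135 = 141)
G(f(-4), 2)*(109 + F) = ((½)*(2 - 4)/2)*(109 + 141) = ((½)*(½)*(-2))*250 = -½*250 = -125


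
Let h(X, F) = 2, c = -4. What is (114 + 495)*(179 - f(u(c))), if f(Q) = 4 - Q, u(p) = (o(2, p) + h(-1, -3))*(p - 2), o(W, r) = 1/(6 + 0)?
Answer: 98658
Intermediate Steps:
o(W, r) = 1/6
u(p) = -13/3 + 13*p/6 (u(p) = (1/6 + 2)*(p - 2) = 13*(-2 + p)/6 = -13/3 + 13*p/6)
(114 + 495)*(179 - f(u(c))) = (114 + 495)*(179 - (4 - (-13/3 + (13/6)*(-4)))) = 609*(179 - (4 - (-13/3 - 26/3))) = 609*(179 - (4 - 1*(-13))) = 609*(179 - (4 + 13)) = 609*(179 - 1*17) = 609*(179 - 17) = 609*162 = 98658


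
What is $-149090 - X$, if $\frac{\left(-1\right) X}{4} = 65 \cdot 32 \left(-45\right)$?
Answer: $-523490$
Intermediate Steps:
$X = 374400$ ($X = - 4 \cdot 65 \cdot 32 \left(-45\right) = - 4 \cdot 2080 \left(-45\right) = \left(-4\right) \left(-93600\right) = 374400$)
$-149090 - X = -149090 - 374400 = -523490$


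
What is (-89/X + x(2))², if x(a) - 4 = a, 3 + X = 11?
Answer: 1681/64 ≈ 26.266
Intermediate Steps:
X = 8 (X = -3 + 11 = 8)
x(a) = 4 + a
(-89/X + x(2))² = (-89/8 + (4 + 2))² = (-89*⅛ + 6)² = (-89/8 + 6)² = (-41/8)² = 1681/64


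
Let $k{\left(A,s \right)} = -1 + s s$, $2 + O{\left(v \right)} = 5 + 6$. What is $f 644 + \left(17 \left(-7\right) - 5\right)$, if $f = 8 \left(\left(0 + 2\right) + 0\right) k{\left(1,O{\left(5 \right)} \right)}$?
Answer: $824196$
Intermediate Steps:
$O{\left(v \right)} = 9$ ($O{\left(v \right)} = -2 + \left(5 + 6\right) = -2 + 11 = 9$)
$k{\left(A,s \right)} = -1 + s^{2}$
$f = 1280$ ($f = 8 \left(\left(0 + 2\right) + 0\right) \left(-1 + 9^{2}\right) = 8 \left(2 + 0\right) \left(-1 + 81\right) = 8 \cdot 2 \cdot 80 = 16 \cdot 80 = 1280$)
$f 644 + \left(17 \left(-7\right) - 5\right) = 1280 \cdot 644 + \left(17 \left(-7\right) - 5\right) = 824320 - 124 = 824196$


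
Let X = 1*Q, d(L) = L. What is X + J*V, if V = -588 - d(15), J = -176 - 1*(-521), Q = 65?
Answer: -207970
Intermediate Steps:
J = 345 (J = -176 + 521 = 345)
V = -603 (V = -588 - 1*15 = -588 - 15 = -603)
X = 65 (X = 1*65 = 65)
X + J*V = 65 + 345*(-603) = 65 - 208035 = -207970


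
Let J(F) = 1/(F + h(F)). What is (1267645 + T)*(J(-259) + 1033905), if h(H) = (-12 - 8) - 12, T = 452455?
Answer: 517520215515400/291 ≈ 1.7784e+12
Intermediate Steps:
h(H) = -32 (h(H) = -20 - 12 = -32)
J(F) = 1/(-32 + F) (J(F) = 1/(F - 32) = 1/(-32 + F))
(1267645 + T)*(J(-259) + 1033905) = (1267645 + 452455)*(1/(-32 - 259) + 1033905) = 1720100*(1/(-291) + 1033905) = 1720100*(-1/291 + 1033905) = 1720100*(300866354/291) = 517520215515400/291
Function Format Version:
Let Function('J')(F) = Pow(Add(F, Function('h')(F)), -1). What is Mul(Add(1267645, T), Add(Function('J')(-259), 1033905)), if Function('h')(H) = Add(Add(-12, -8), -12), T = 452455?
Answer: Rational(517520215515400, 291) ≈ 1.7784e+12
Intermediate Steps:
Function('h')(H) = -32 (Function('h')(H) = Add(-20, -12) = -32)
Function('J')(F) = Pow(Add(-32, F), -1) (Function('J')(F) = Pow(Add(F, -32), -1) = Pow(Add(-32, F), -1))
Mul(Add(1267645, T), Add(Function('J')(-259), 1033905)) = Mul(Add(1267645, 452455), Add(Pow(Add(-32, -259), -1), 1033905)) = Mul(1720100, Add(Pow(-291, -1), 1033905)) = Mul(1720100, Add(Rational(-1, 291), 1033905)) = Mul(1720100, Rational(300866354, 291)) = Rational(517520215515400, 291)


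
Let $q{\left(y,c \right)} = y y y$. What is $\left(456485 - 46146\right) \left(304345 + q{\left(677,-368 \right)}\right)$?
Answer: $127448453033442$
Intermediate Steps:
$q{\left(y,c \right)} = y^{3}$ ($q{\left(y,c \right)} = y^{2} y = y^{3}$)
$\left(456485 - 46146\right) \left(304345 + q{\left(677,-368 \right)}\right) = \left(456485 - 46146\right) \left(304345 + 677^{3}\right) = 410339 \left(304345 + 310288733\right) = 410339 \cdot 310593078 = 127448453033442$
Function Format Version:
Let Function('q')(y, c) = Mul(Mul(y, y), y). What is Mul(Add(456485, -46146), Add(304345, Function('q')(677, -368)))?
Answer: 127448453033442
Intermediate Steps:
Function('q')(y, c) = Pow(y, 3) (Function('q')(y, c) = Mul(Pow(y, 2), y) = Pow(y, 3))
Mul(Add(456485, -46146), Add(304345, Function('q')(677, -368))) = Mul(Add(456485, -46146), Add(304345, Pow(677, 3))) = Mul(410339, Add(304345, 310288733)) = Mul(410339, 310593078) = 127448453033442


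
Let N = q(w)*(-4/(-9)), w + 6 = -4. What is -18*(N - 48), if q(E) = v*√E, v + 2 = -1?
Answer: 864 + 24*I*√10 ≈ 864.0 + 75.895*I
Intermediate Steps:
w = -10 (w = -6 - 4 = -10)
v = -3 (v = -2 - 1 = -3)
q(E) = -3*√E
N = -4*I*√10/3 (N = (-3*I*√10)*(-4/(-9)) = (-3*I*√10)*(-4*(-⅑)) = -3*I*√10*(4/9) = -4*I*√10/3 ≈ -4.2164*I)
-18*(N - 48) = -18*(-4*I*√10/3 - 48) = -18*(-48 - 4*I*√10/3) = 864 + 24*I*√10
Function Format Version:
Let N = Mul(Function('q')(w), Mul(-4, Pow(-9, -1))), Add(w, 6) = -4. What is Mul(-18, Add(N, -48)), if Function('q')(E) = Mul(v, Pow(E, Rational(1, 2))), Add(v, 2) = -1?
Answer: Add(864, Mul(24, I, Pow(10, Rational(1, 2)))) ≈ Add(864.00, Mul(75.895, I))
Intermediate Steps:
w = -10 (w = Add(-6, -4) = -10)
v = -3 (v = Add(-2, -1) = -3)
Function('q')(E) = Mul(-3, Pow(E, Rational(1, 2)))
N = Mul(Rational(-4, 3), I, Pow(10, Rational(1, 2))) (N = Mul(Mul(-3, Pow(-10, Rational(1, 2))), Mul(-4, Pow(-9, -1))) = Mul(Mul(-3, Mul(I, Pow(10, Rational(1, 2)))), Mul(-4, Rational(-1, 9))) = Mul(Mul(-3, I, Pow(10, Rational(1, 2))), Rational(4, 9)) = Mul(Rational(-4, 3), I, Pow(10, Rational(1, 2))) ≈ Mul(-4.2164, I))
Mul(-18, Add(N, -48)) = Mul(-18, Add(Mul(Rational(-4, 3), I, Pow(10, Rational(1, 2))), -48)) = Mul(-18, Add(-48, Mul(Rational(-4, 3), I, Pow(10, Rational(1, 2))))) = Add(864, Mul(24, I, Pow(10, Rational(1, 2))))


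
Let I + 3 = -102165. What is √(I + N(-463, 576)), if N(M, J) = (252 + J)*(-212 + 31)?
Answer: 6*I*√7001 ≈ 502.03*I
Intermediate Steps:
N(M, J) = -45612 - 181*J (N(M, J) = (252 + J)*(-181) = -45612 - 181*J)
I = -102168 (I = -3 - 102165 = -102168)
√(I + N(-463, 576)) = √(-102168 + (-45612 - 181*576)) = √(-102168 + (-45612 - 104256)) = √(-102168 - 149868) = √(-252036) = 6*I*√7001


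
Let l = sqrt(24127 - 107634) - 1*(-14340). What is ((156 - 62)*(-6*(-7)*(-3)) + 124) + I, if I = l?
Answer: 2620 + I*sqrt(83507) ≈ 2620.0 + 288.98*I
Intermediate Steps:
l = 14340 + I*sqrt(83507) (l = sqrt(-83507) + 14340 = I*sqrt(83507) + 14340 = 14340 + I*sqrt(83507) ≈ 14340.0 + 288.98*I)
I = 14340 + I*sqrt(83507) ≈ 14340.0 + 288.98*I
((156 - 62)*(-6*(-7)*(-3)) + 124) + I = ((156 - 62)*(-6*(-7)*(-3)) + 124) + (14340 + I*sqrt(83507)) = (94*(42*(-3)) + 124) + (14340 + I*sqrt(83507)) = (94*(-126) + 124) + (14340 + I*sqrt(83507)) = (-11844 + 124) + (14340 + I*sqrt(83507)) = -11720 + (14340 + I*sqrt(83507)) = 2620 + I*sqrt(83507)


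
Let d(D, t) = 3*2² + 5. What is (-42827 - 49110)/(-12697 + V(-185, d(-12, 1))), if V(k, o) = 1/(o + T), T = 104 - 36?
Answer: 7814645/1079244 ≈ 7.2409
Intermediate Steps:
T = 68
d(D, t) = 17 (d(D, t) = 3*4 + 5 = 12 + 5 = 17)
V(k, o) = 1/(68 + o) (V(k, o) = 1/(o + 68) = 1/(68 + o))
(-42827 - 49110)/(-12697 + V(-185, d(-12, 1))) = (-42827 - 49110)/(-12697 + 1/(68 + 17)) = -91937/(-12697 + 1/85) = -91937/(-1079244/85) = -91937*(-85/1079244) = 7814645/1079244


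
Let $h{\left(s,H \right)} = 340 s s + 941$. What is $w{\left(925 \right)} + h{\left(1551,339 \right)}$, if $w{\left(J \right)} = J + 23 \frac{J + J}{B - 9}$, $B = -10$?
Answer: $\frac{15540175364}{19} \approx 8.179 \cdot 10^{8}$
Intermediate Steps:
$w{\left(J \right)} = - \frac{27 J}{19}$ ($w{\left(J \right)} = J + 23 \frac{J + J}{-10 - 9} = J + 23 \frac{2 J}{-19} = J + 23 \cdot 2 J \left(- \frac{1}{19}\right) = J + 23 \left(- \frac{2 J}{19}\right) = J - \frac{46 J}{19} = - \frac{27 J}{19}$)
$h{\left(s,H \right)} = 941 + 340 s^{2}$ ($h{\left(s,H \right)} = 340 s^{2} + 941 = 941 + 340 s^{2}$)
$w{\left(925 \right)} + h{\left(1551,339 \right)} = \left(- \frac{27}{19}\right) 925 + \left(941 + 340 \cdot 1551^{2}\right) = - \frac{24975}{19} + \left(941 + 340 \cdot 2405601\right) = - \frac{24975}{19} + \left(941 + 817904340\right) = - \frac{24975}{19} + 817905281 = \frac{15540175364}{19}$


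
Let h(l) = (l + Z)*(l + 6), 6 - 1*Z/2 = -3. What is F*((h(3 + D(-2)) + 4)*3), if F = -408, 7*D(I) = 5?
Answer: -12891168/49 ≈ -2.6309e+5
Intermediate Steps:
Z = 18 (Z = 12 - 2*(-3) = 12 + 6 = 18)
D(I) = 5/7 (D(I) = (⅐)*5 = 5/7)
h(l) = (6 + l)*(18 + l) (h(l) = (l + 18)*(l + 6) = (18 + l)*(6 + l) = (6 + l)*(18 + l))
F*((h(3 + D(-2)) + 4)*3) = -408*((108 + (3 + 5/7)² + 24*(3 + 5/7)) + 4)*3 = -408*((108 + (26/7)² + 24*(26/7)) + 4)*3 = -408*((108 + 676/49 + 624/7) + 4)*3 = -408*(10336/49 + 4)*3 = -4297056*3/49 = -408*31596/49 = -12891168/49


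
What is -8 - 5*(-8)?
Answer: 32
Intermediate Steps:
-8 - 5*(-8) = -8 + 40 = 32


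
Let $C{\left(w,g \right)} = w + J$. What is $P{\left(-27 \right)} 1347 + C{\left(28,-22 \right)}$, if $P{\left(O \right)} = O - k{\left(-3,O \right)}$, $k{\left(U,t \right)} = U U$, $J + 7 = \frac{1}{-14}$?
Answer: $- \frac{678595}{14} \approx -48471.0$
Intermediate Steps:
$J = - \frac{99}{14}$ ($J = -7 + \frac{1}{-14} = -7 - \frac{1}{14} = - \frac{99}{14} \approx -7.0714$)
$k{\left(U,t \right)} = U^{2}$
$C{\left(w,g \right)} = - \frac{99}{14} + w$ ($C{\left(w,g \right)} = w - \frac{99}{14} = - \frac{99}{14} + w$)
$P{\left(O \right)} = -9 + O$ ($P{\left(O \right)} = O - \left(-3\right)^{2} = O - 9 = -9 + O$)
$P{\left(-27 \right)} 1347 + C{\left(28,-22 \right)} = \left(-9 - 27\right) 1347 + \left(- \frac{99}{14} + 28\right) = \left(-36\right) 1347 + \frac{293}{14} = -48492 + \frac{293}{14} = - \frac{678595}{14}$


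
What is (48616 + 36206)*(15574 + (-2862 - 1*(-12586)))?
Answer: 2145826956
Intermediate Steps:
(48616 + 36206)*(15574 + (-2862 - 1*(-12586))) = 84822*(15574 + (-2862 + 12586)) = 84822*(15574 + 9724) = 84822*25298 = 2145826956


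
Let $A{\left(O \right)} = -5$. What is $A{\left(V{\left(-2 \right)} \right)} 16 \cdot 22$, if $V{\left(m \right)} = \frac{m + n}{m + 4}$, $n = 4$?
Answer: $-1760$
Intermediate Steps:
$V{\left(m \right)} = 1$ ($V{\left(m \right)} = \frac{m + 4}{m + 4} = \frac{4 + m}{4 + m} = 1$)
$A{\left(V{\left(-2 \right)} \right)} 16 \cdot 22 = \left(-5\right) 16 \cdot 22 = \left(-80\right) 22 = -1760$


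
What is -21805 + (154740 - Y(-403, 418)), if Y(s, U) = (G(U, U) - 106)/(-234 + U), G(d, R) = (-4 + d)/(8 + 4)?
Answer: 48920223/368 ≈ 1.3294e+5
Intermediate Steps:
G(d, R) = -1/3 + d/12 (G(d, R) = (-4 + d)/12 = (-4 + d)*(1/12) = -1/3 + d/12)
Y(s, U) = (-319/3 + U/12)/(-234 + U) (Y(s, U) = ((-1/3 + U/12) - 106)/(-234 + U) = (-319/3 + U/12)/(-234 + U))
-21805 + (154740 - Y(-403, 418)) = -21805 + (154740 - (-1276 + 418)/(12*(-234 + 418))) = -21805 + (154740 - (-858)/(12*184)) = -21805 + (154740 - 1*(-143/368)) = -21805 + (154740 + 143/368) = -21805 + 56944463/368 = 48920223/368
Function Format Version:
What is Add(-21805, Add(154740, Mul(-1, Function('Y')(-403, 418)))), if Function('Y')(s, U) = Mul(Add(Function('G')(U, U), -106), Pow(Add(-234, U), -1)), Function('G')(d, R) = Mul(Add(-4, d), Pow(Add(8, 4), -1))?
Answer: Rational(48920223, 368) ≈ 1.3294e+5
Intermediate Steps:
Function('G')(d, R) = Add(Rational(-1, 3), Mul(Rational(1, 12), d)) (Function('G')(d, R) = Mul(Add(-4, d), Pow(12, -1)) = Mul(Add(-4, d), Rational(1, 12)) = Add(Rational(-1, 3), Mul(Rational(1, 12), d)))
Function('Y')(s, U) = Mul(Pow(Add(-234, U), -1), Add(Rational(-319, 3), Mul(Rational(1, 12), U))) (Function('Y')(s, U) = Mul(Add(Add(Rational(-1, 3), Mul(Rational(1, 12), U)), -106), Pow(Add(-234, U), -1)) = Mul(Add(Rational(-319, 3), Mul(Rational(1, 12), U)), Pow(Add(-234, U), -1)) = Mul(Pow(Add(-234, U), -1), Add(Rational(-319, 3), Mul(Rational(1, 12), U))))
Add(-21805, Add(154740, Mul(-1, Function('Y')(-403, 418)))) = Add(-21805, Add(154740, Mul(-1, Mul(Rational(1, 12), Pow(Add(-234, 418), -1), Add(-1276, 418))))) = Add(-21805, Add(154740, Mul(-1, Mul(Rational(1, 12), Pow(184, -1), -858)))) = Add(-21805, Add(154740, Mul(-1, Mul(Rational(1, 12), Rational(1, 184), -858)))) = Add(-21805, Add(154740, Mul(-1, Rational(-143, 368)))) = Add(-21805, Add(154740, Rational(143, 368))) = Add(-21805, Rational(56944463, 368)) = Rational(48920223, 368)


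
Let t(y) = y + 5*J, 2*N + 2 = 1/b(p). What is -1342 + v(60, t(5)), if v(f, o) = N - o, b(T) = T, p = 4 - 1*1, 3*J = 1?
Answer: -2699/2 ≈ -1349.5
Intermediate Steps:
J = ⅓ (J = (⅓)*1 = ⅓ ≈ 0.33333)
p = 3 (p = 4 - 1 = 3)
N = -⅚ (N = -1 + (½)/3 = -1 + (½)*(⅓) = -1 + ⅙ = -⅚ ≈ -0.83333)
t(y) = 5/3 + y (t(y) = y + 5*(⅓) = y + 5/3 = 5/3 + y)
v(f, o) = -⅚ - o
-1342 + v(60, t(5)) = -1342 + (-⅚ - (5/3 + 5)) = -1342 + (-⅚ - 1*20/3) = -1342 + (-⅚ - 20/3) = -1342 - 15/2 = -2699/2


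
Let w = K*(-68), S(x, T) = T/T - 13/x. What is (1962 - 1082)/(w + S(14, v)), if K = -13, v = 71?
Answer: 12320/12377 ≈ 0.99539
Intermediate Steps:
S(x, T) = 1 - 13/x
w = 884 (w = -13*(-68) = 884)
(1962 - 1082)/(w + S(14, v)) = (1962 - 1082)/(884 + (-13 + 14)/14) = 880/(884 + (1/14)*1) = 880/(884 + 1/14) = 880/(12377/14) = 880*(14/12377) = 12320/12377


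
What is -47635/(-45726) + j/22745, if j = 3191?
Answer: 1229369741/1040037870 ≈ 1.1820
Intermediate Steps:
-47635/(-45726) + j/22745 = -47635/(-45726) + 3191/22745 = -47635*(-1/45726) + 3191*(1/22745) = 47635/45726 + 3191/22745 = 1229369741/1040037870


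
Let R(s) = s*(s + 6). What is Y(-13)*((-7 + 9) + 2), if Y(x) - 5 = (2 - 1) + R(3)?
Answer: 132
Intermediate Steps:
R(s) = s*(6 + s)
Y(x) = 33 (Y(x) = 5 + ((2 - 1) + 3*(6 + 3)) = 5 + (1 + 3*9) = 5 + (1 + 27) = 5 + 28 = 33)
Y(-13)*((-7 + 9) + 2) = 33*((-7 + 9) + 2) = 33*(2 + 2) = 33*4 = 132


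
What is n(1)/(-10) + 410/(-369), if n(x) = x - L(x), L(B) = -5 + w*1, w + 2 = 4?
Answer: -68/45 ≈ -1.5111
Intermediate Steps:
w = 2 (w = -2 + 4 = 2)
L(B) = -3 (L(B) = -5 + 2*1 = -5 + 2 = -3)
n(x) = 3 + x (n(x) = x - 1*(-3) = x + 3 = 3 + x)
n(1)/(-10) + 410/(-369) = (3 + 1)/(-10) + 410/(-369) = 4*(-⅒) + 410*(-1/369) = -⅖ - 10/9 = -68/45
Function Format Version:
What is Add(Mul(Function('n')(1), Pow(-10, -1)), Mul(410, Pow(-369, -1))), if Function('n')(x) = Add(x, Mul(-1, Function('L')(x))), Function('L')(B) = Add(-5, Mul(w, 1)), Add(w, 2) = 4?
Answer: Rational(-68, 45) ≈ -1.5111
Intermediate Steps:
w = 2 (w = Add(-2, 4) = 2)
Function('L')(B) = -3 (Function('L')(B) = Add(-5, Mul(2, 1)) = Add(-5, 2) = -3)
Function('n')(x) = Add(3, x) (Function('n')(x) = Add(x, Mul(-1, -3)) = Add(x, 3) = Add(3, x))
Add(Mul(Function('n')(1), Pow(-10, -1)), Mul(410, Pow(-369, -1))) = Add(Mul(Add(3, 1), Pow(-10, -1)), Mul(410, Pow(-369, -1))) = Add(Mul(4, Rational(-1, 10)), Mul(410, Rational(-1, 369))) = Add(Rational(-2, 5), Rational(-10, 9)) = Rational(-68, 45)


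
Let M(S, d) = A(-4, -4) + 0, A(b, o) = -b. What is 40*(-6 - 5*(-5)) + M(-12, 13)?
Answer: 764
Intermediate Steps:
M(S, d) = 4 (M(S, d) = -1*(-4) + 0 = 4 + 0 = 4)
40*(-6 - 5*(-5)) + M(-12, 13) = 40*(-6 - 5*(-5)) + 4 = 40*(-6 + 25) + 4 = 40*19 + 4 = 760 + 4 = 764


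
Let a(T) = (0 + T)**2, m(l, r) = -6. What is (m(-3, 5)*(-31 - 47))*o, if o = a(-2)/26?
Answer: 72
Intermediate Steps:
a(T) = T**2
o = 2/13 (o = (-2)**2/26 = 4*(1/26) = 2/13 ≈ 0.15385)
(m(-3, 5)*(-31 - 47))*o = -6*(-31 - 47)*(2/13) = -6*(-78)*(2/13) = 468*(2/13) = 72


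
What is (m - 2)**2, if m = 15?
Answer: 169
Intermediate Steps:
(m - 2)**2 = (15 - 2)**2 = 13**2 = 169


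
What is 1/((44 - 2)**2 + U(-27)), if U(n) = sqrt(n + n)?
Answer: 98/172875 - I*sqrt(6)/1037250 ≈ 0.00056688 - 2.3615e-6*I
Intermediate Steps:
U(n) = sqrt(2)*sqrt(n) (U(n) = sqrt(2*n) = sqrt(2)*sqrt(n))
1/((44 - 2)**2 + U(-27)) = 1/((44 - 2)**2 + sqrt(2)*sqrt(-27)) = 1/(42**2 + sqrt(2)*(3*I*sqrt(3))) = 1/(1764 + 3*I*sqrt(6))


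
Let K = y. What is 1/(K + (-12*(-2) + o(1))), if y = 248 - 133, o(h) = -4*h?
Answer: 1/135 ≈ 0.0074074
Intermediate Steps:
y = 115
K = 115
1/(K + (-12*(-2) + o(1))) = 1/(115 + (-12*(-2) - 4*1)) = 1/(115 + (24 - 4)) = 1/(115 + 20) = 1/135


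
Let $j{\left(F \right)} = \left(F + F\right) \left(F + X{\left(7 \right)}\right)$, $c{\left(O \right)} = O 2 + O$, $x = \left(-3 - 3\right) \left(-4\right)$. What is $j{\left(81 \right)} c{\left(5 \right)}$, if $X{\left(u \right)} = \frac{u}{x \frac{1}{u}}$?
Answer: $\frac{807165}{4} \approx 2.0179 \cdot 10^{5}$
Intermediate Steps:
$x = 24$ ($x = \left(-6\right) \left(-4\right) = 24$)
$X{\left(u \right)} = \frac{u^{2}}{24}$ ($X{\left(u \right)} = \frac{u}{24 \frac{1}{u}} = u \frac{u}{24} = \frac{u^{2}}{24}$)
$c{\left(O \right)} = 3 O$ ($c{\left(O \right)} = 2 O + O = 3 O$)
$j{\left(F \right)} = 2 F \left(\frac{49}{24} + F\right)$ ($j{\left(F \right)} = \left(F + F\right) \left(F + \frac{7^{2}}{24}\right) = 2 F \left(F + \frac{1}{24} \cdot 49\right) = 2 F \left(F + \frac{49}{24}\right) = 2 F \left(\frac{49}{24} + F\right)$)
$j{\left(81 \right)} c{\left(5 \right)} = \frac{1}{12} \cdot 81 \left(49 + 24 \cdot 81\right) 3 \cdot 5 = \frac{1}{12} \cdot 81 \left(49 + 1944\right) 15 = \frac{1}{12} \cdot 81 \cdot 1993 \cdot 15 = \frac{53811}{4} \cdot 15 = \frac{807165}{4}$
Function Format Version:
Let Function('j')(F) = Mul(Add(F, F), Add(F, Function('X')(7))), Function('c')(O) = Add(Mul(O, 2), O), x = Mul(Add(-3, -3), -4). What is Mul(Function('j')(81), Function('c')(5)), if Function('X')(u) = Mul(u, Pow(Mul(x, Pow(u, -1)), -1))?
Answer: Rational(807165, 4) ≈ 2.0179e+5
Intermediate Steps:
x = 24 (x = Mul(-6, -4) = 24)
Function('X')(u) = Mul(Rational(1, 24), Pow(u, 2)) (Function('X')(u) = Mul(u, Pow(Mul(24, Pow(u, -1)), -1)) = Mul(u, Mul(Rational(1, 24), u)) = Mul(Rational(1, 24), Pow(u, 2)))
Function('c')(O) = Mul(3, O) (Function('c')(O) = Add(Mul(2, O), O) = Mul(3, O))
Function('j')(F) = Mul(2, F, Add(Rational(49, 24), F)) (Function('j')(F) = Mul(Add(F, F), Add(F, Mul(Rational(1, 24), Pow(7, 2)))) = Mul(Mul(2, F), Add(F, Mul(Rational(1, 24), 49))) = Mul(Mul(2, F), Add(F, Rational(49, 24))) = Mul(Mul(2, F), Add(Rational(49, 24), F)) = Mul(2, F, Add(Rational(49, 24), F)))
Mul(Function('j')(81), Function('c')(5)) = Mul(Mul(Rational(1, 12), 81, Add(49, Mul(24, 81))), Mul(3, 5)) = Mul(Mul(Rational(1, 12), 81, Add(49, 1944)), 15) = Mul(Mul(Rational(1, 12), 81, 1993), 15) = Mul(Rational(53811, 4), 15) = Rational(807165, 4)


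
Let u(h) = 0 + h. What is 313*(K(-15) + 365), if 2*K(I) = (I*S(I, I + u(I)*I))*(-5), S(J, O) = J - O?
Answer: -5053385/2 ≈ -2.5267e+6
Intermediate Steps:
u(h) = h
K(I) = 5*I³/2 (K(I) = ((I*(I - (I + I*I)))*(-5))/2 = ((I*(I - (I + I²)))*(-5))/2 = ((I*(I + (-I - I²)))*(-5))/2 = ((I*(-I²))*(-5))/2 = (-I³*(-5))/2 = (5*I³)/2 = 5*I³/2)
313*(K(-15) + 365) = 313*((5/2)*(-15)³ + 365) = 313*((5/2)*(-3375) + 365) = 313*(-16875/2 + 365) = 313*(-16145/2) = -5053385/2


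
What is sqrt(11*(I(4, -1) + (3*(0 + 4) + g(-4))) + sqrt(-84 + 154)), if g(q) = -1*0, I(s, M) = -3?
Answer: sqrt(99 + sqrt(70)) ≈ 10.362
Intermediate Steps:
g(q) = 0
sqrt(11*(I(4, -1) + (3*(0 + 4) + g(-4))) + sqrt(-84 + 154)) = sqrt(11*(-3 + (3*(0 + 4) + 0)) + sqrt(-84 + 154)) = sqrt(11*(-3 + (3*4 + 0)) + sqrt(70)) = sqrt(11*(-3 + (12 + 0)) + sqrt(70)) = sqrt(11*(-3 + 12) + sqrt(70)) = sqrt(11*9 + sqrt(70)) = sqrt(99 + sqrt(70))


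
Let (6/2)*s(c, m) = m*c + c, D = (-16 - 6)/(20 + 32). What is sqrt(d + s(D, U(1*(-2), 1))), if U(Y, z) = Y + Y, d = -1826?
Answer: I*sqrt(1234090)/26 ≈ 42.727*I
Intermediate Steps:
U(Y, z) = 2*Y
D = -11/26 (D = -22/52 = -22*1/52 = -11/26 ≈ -0.42308)
s(c, m) = c/3 + c*m/3 (s(c, m) = (m*c + c)/3 = (c*m + c)/3 = (c + c*m)/3 = c/3 + c*m/3)
sqrt(d + s(D, U(1*(-2), 1))) = sqrt(-1826 + (1/3)*(-11/26)*(1 + 2*(1*(-2)))) = sqrt(-1826 + (1/3)*(-11/26)*(1 + 2*(-2))) = sqrt(-1826 + (1/3)*(-11/26)*(1 - 4)) = sqrt(-1826 + (1/3)*(-11/26)*(-3)) = sqrt(-1826 + 11/26) = sqrt(-47465/26) = I*sqrt(1234090)/26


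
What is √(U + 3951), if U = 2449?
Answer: 80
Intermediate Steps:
√(U + 3951) = √(2449 + 3951) = √6400 = 80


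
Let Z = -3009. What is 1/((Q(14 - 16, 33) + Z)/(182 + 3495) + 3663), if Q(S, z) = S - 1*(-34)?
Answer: 3677/13465874 ≈ 0.00027306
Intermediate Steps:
Q(S, z) = 34 + S (Q(S, z) = S + 34 = 34 + S)
1/((Q(14 - 16, 33) + Z)/(182 + 3495) + 3663) = 1/(((34 + (14 - 16)) - 3009)/(182 + 3495) + 3663) = 1/(((34 - 2) - 3009)/3677 + 3663) = 1/((32 - 3009)*(1/3677) + 3663) = 1/(-2977*1/3677 + 3663) = 1/(-2977/3677 + 3663) = 1/(13465874/3677) = 3677/13465874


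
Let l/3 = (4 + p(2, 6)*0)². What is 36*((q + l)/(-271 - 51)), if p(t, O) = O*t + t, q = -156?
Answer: 1944/161 ≈ 12.075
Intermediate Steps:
p(t, O) = t + O*t
l = 48 (l = 3*(4 + (2*(1 + 6))*0)² = 3*(4 + (2*7)*0)² = 3*(4 + 14*0)² = 3*(4 + 0)² = 3*4² = 3*16 = 48)
36*((q + l)/(-271 - 51)) = 36*((-156 + 48)/(-271 - 51)) = 36*(-108/(-322)) = 36*(-108*(-1/322)) = 36*(54/161) = 1944/161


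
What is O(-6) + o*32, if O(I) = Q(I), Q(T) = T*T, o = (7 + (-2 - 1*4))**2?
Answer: 68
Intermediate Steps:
o = 1 (o = (7 + (-2 - 4))**2 = (7 - 6)**2 = 1**2 = 1)
Q(T) = T**2
O(I) = I**2
O(-6) + o*32 = (-6)**2 + 1*32 = 36 + 32 = 68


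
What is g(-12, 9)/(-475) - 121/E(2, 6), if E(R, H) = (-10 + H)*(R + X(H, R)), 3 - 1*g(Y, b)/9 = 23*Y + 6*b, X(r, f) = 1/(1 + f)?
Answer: 4629/532 ≈ 8.7011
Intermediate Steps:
X(r, f) = 1/(1 + f)
g(Y, b) = 27 - 207*Y - 54*b (g(Y, b) = 27 - 9*(23*Y + 6*b) = 27 - 9*(6*b + 23*Y) = 27 + (-207*Y - 54*b) = 27 - 207*Y - 54*b)
E(R, H) = (-10 + H)*(R + 1/(1 + R))
g(-12, 9)/(-475) - 121/E(2, 6) = (27 - 207*(-12) - 54*9)/(-475) - 121*(1 + 2)/(-10 + 6 + 2*(1 + 2)*(-10 + 6)) = (27 + 2484 - 486)*(-1/475) - 121*3/(-10 + 6 + 2*3*(-4)) = 2025*(-1/475) - 121*3/(-10 + 6 - 24) = -81/19 - 121/((⅓)*(-28)) = -81/19 - 121/(-28/3) = -81/19 - 121*(-3/28) = -81/19 + 363/28 = 4629/532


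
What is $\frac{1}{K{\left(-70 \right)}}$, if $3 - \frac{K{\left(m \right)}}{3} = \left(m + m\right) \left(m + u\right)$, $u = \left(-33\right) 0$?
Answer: $- \frac{1}{29391} \approx -3.4024 \cdot 10^{-5}$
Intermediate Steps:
$u = 0$
$K{\left(m \right)} = 9 - 6 m^{2}$ ($K{\left(m \right)} = 9 - 3 \left(m + m\right) \left(m + 0\right) = 9 - 3 \cdot 2 m m = 9 - 3 \cdot 2 m^{2} = 9 - 6 m^{2}$)
$\frac{1}{K{\left(-70 \right)}} = \frac{1}{9 - 6 \left(-70\right)^{2}} = \frac{1}{9 - 29400} = \frac{1}{-29391} = - \frac{1}{29391}$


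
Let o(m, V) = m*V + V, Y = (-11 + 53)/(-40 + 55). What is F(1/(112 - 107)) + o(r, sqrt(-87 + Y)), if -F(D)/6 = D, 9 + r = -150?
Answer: -6/5 - 158*I*sqrt(2105)/5 ≈ -1.2 - 1449.8*I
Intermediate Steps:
r = -159 (r = -9 - 150 = -159)
F(D) = -6*D
Y = 14/5 (Y = 42/15 = 42*(1/15) = 14/5 ≈ 2.8000)
o(m, V) = V + V*m (o(m, V) = V*m + V = V + V*m)
F(1/(112 - 107)) + o(r, sqrt(-87 + Y)) = -6/(112 - 107) + sqrt(-87 + 14/5)*(1 - 159) = -6/5 + sqrt(-421/5)*(-158) = -6*1/5 + (I*sqrt(2105)/5)*(-158) = -6/5 - 158*I*sqrt(2105)/5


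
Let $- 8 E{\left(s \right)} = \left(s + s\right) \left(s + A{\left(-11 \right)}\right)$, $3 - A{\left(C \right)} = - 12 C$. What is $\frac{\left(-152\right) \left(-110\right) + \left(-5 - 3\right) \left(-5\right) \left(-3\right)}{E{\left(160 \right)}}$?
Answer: $- \frac{415}{31} \approx -13.387$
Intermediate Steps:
$A{\left(C \right)} = 3 + 12 C$ ($A{\left(C \right)} = 3 - - 12 C = 3 + 12 C$)
$E{\left(s \right)} = - \frac{s \left(-129 + s\right)}{4}$ ($E{\left(s \right)} = - \frac{\left(s + s\right) \left(s + \left(3 + 12 \left(-11\right)\right)\right)}{8} = - \frac{2 s \left(s + \left(3 - 132\right)\right)}{8} = - \frac{2 s \left(s - 129\right)}{8} = - \frac{2 s \left(-129 + s\right)}{8} = - \frac{s \left(-129 + s\right)}{4}$)
$\frac{\left(-152\right) \left(-110\right) + \left(-5 - 3\right) \left(-5\right) \left(-3\right)}{E{\left(160 \right)}} = \frac{\left(-152\right) \left(-110\right) + \left(-5 - 3\right) \left(-5\right) \left(-3\right)}{\frac{1}{4} \cdot 160 \left(129 - 160\right)} = \frac{16720 + \left(-5 - 3\right) \left(-5\right) \left(-3\right)}{\frac{1}{4} \cdot 160 \left(129 - 160\right)} = \frac{16720 + \left(-8\right) \left(-5\right) \left(-3\right)}{\frac{1}{4} \cdot 160 \left(-31\right)} = \frac{16720 + 40 \left(-3\right)}{-1240} = \left(16720 - 120\right) \left(- \frac{1}{1240}\right) = 16600 \left(- \frac{1}{1240}\right) = - \frac{415}{31}$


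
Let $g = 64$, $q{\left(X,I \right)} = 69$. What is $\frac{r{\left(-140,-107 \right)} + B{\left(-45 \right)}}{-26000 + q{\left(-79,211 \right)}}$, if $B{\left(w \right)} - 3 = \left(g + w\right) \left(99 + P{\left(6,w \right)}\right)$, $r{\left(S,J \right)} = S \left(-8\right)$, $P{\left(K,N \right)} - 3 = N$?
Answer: $- \frac{2206}{25931} \approx -0.085072$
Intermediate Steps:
$P{\left(K,N \right)} = 3 + N$
$r{\left(S,J \right)} = - 8 S$
$B{\left(w \right)} = 3 + \left(64 + w\right) \left(102 + w\right)$ ($B{\left(w \right)} = 3 + \left(64 + w\right) \left(99 + \left(3 + w\right)\right) = 3 + \left(64 + w\right) \left(102 + w\right)$)
$\frac{r{\left(-140,-107 \right)} + B{\left(-45 \right)}}{-26000 + q{\left(-79,211 \right)}} = \frac{\left(-8\right) \left(-140\right) + \left(6531 + \left(-45\right)^{2} + 166 \left(-45\right)\right)}{-26000 + 69} = \frac{1120 + \left(6531 + 2025 - 7470\right)}{-25931} = \left(1120 + 1086\right) \left(- \frac{1}{25931}\right) = 2206 \left(- \frac{1}{25931}\right) = - \frac{2206}{25931}$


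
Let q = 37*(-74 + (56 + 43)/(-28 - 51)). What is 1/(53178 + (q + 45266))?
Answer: 79/7557111 ≈ 1.0454e-5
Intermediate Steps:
q = -219965/79 (q = 37*(-74 + 99/(-79)) = 37*(-74 + 99*(-1/79)) = 37*(-74 - 99/79) = 37*(-5945/79) = -219965/79 ≈ -2784.4)
1/(53178 + (q + 45266)) = 1/(53178 + (-219965/79 + 45266)) = 1/(53178 + 3356049/79) = 1/(7557111/79) = 79/7557111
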